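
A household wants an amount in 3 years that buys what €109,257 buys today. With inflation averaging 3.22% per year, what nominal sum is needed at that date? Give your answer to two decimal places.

€120,154.72

Cumulative price-level factor: (1+3.22%)^3 ≈ 1.0997439062.
Multiplying €109,257 by the price-level factor gives the future nominal sum.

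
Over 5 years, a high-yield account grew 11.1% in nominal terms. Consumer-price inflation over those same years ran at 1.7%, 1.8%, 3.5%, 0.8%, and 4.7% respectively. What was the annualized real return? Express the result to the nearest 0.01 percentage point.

Cumulative inflation factor: 1.017 × 1.018 × 1.035 × 1.008 × 1.047 ≈ 1.13088.
Nominal growth factor: 1.11100. Real growth factor = 1.11100 / 1.13088 ≈ 0.98242.
Annualized: 0.98242^(1/5) − 1 ≈ -0.00354.

-0.35%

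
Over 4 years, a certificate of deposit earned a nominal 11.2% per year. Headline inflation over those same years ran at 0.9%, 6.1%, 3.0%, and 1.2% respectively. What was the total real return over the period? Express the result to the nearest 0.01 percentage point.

37.02%

Cumulative inflation factor: 1.009 × 1.061 × 1.030 × 1.012 ≈ 1.11590.
Nominal growth factor: 1.52904. Real growth factor = 1.52904 / 1.11590 ≈ 1.37023.
Total real return ≈ 37.0234%.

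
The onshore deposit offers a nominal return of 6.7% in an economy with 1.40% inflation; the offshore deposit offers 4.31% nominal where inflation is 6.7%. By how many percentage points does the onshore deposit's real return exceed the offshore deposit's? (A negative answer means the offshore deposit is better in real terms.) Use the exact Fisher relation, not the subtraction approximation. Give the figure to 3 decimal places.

7.467

The onshore deposit real return: 1.067/1.0140 − 1 = 5.2268%.
The offshore deposit real return: 1.0431/1.067 − 1 = -2.2399%.
Difference: 5.2268 − (-2.2399) = 7.4667 pp.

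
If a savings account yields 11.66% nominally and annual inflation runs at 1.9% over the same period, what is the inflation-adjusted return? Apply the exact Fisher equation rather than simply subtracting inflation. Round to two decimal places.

Real return via the Fisher equation: (1 + 11.66%)/(1 + 1.9%) − 1 = 1.1166/1.019 − 1 ≈ 0.09578.

9.58%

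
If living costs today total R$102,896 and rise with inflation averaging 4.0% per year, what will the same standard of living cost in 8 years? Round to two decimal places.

Cumulative price-level factor: (1+4.0%)^8 ≈ 1.3685690504.
Multiplying R$102,896 by the price-level factor gives the future nominal sum.

R$140,820.28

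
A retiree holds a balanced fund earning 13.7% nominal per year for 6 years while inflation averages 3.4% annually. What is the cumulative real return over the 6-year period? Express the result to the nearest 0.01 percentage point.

76.78%

The annual real rate is (1+13.7%)/(1+3.4%) − 1 = 9.9613%.
Compounded over 6 years: (1 + 0.099613)^6 − 1 ≈ 0.76783.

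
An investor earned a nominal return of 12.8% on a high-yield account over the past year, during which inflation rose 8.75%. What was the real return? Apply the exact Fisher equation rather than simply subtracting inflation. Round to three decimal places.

Real return via the Fisher equation: (1 + 12.8%)/(1 + 8.75%) − 1 = 1.128/1.0875 − 1 ≈ 0.03724.

3.724%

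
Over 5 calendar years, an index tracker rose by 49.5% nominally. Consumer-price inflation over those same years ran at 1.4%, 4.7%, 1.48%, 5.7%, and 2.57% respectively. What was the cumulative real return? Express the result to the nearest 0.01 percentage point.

27.99%

Cumulative inflation factor: 1.014 × 1.047 × 1.0148 × 1.057 × 1.0257 ≈ 1.16805.
Nominal growth factor: 1.49500. Real growth factor = 1.49500 / 1.16805 ≈ 1.27991.
Total real return ≈ 27.9914%.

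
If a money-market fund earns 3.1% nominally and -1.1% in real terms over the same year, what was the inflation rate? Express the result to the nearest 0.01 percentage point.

4.25%

From (1+r_nom) = (1+r_real)(1+π), we get 1+π = (1 + 3.1%)/(1 − 1.1%) = 1.031/0.989 ≈ 1.04247.
So π ≈ 4.2467%.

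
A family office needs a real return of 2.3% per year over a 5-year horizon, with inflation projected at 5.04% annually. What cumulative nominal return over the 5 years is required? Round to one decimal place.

Required annual nominal rate: (1+2.3%)(1+5.04%) − 1 = 7.45592%.
Cumulative over 5 years: (1 + 0.0745592)^5 − 1 ≈ 0.43269.

43.3%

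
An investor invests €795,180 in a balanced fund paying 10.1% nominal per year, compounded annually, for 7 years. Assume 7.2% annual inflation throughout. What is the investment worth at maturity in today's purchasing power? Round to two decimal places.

€958,546.50

Nominal value at maturity: €795,180 × (1 + 10.1%)^7 ≈ €1,559,468.77.
Price-level factor over 7 years: (1 + 7.2%)^7 ≈ 1.6269098835.
Dividing the nominal maturity value by the price-level factor gives the value in today's money.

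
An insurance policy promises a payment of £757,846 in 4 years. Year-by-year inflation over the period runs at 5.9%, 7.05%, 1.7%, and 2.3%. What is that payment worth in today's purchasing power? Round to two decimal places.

Price-level factor over 4 years: 1.059 × 1.0705 × 1.017 × 1.023 ≈ 1.1794491409.
Purchasing power today: £757,846 divided by that factor.

£642,542.33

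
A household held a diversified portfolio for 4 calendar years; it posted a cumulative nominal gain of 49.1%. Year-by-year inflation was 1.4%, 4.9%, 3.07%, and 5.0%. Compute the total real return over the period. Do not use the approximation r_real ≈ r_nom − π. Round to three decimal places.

Cumulative inflation factor: 1.014 × 1.049 × 1.0307 × 1.050 ≈ 1.15116.
Nominal growth factor: 1.49100. Real growth factor = 1.49100 / 1.15116 ≈ 1.29522.
Total real return ≈ 29.5217%.

29.522%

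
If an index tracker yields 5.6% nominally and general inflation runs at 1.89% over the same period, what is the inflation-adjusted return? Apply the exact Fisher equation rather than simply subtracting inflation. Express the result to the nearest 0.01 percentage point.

Real return via the Fisher equation: (1 + 5.6%)/(1 + 1.89%) − 1 = 1.056/1.0189 − 1 ≈ 0.03641.

3.64%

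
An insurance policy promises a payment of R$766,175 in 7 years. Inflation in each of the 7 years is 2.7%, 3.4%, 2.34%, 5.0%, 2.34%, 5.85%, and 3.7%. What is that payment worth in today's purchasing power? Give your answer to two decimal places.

Price-level factor over 7 years: 1.027 × 1.034 × 1.0234 × 1.050 × 1.0234 × 1.0585 × 1.037 ≈ 1.2818603828.
Purchasing power today: R$766,175 divided by that factor.

R$597,705.50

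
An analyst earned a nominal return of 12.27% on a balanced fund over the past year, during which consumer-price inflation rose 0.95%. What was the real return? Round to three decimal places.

11.213%

Real return via the Fisher equation: (1 + 12.27%)/(1 + 0.95%) − 1 = 1.1227/1.0095 − 1 ≈ 0.11213.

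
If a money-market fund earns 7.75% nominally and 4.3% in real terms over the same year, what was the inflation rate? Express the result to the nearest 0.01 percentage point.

3.31%

From (1+r_nom) = (1+r_real)(1+π), we get 1+π = (1 + 7.75%)/(1 + 4.3%) = 1.0775/1.043 ≈ 1.03308.
So π ≈ 3.3078%.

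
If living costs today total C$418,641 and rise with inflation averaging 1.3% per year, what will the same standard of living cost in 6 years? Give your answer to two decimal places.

Cumulative price-level factor: (1+1.3%)^6 ≈ 1.0805793706.
The nominal amount required is C$418,641 scaled up by that factor.

C$452,374.83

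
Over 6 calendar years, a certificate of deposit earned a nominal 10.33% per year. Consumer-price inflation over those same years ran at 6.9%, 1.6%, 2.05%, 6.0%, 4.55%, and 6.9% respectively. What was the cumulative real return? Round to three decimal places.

37.363%

Cumulative inflation factor: 1.069 × 1.016 × 1.0205 × 1.060 × 1.0455 × 1.069 ≈ 1.31308.
Nominal growth factor: 1.80369. Real growth factor = 1.80369 / 1.31308 ≈ 1.37363.
Total real return ≈ 37.3630%.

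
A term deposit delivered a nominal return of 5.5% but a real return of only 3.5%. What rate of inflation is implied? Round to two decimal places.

1.93%

From (1+r_nom) = (1+r_real)(1+π), we get 1+π = (1 + 5.5%)/(1 + 3.5%) = 1.055/1.035 ≈ 1.01932.
So π ≈ 1.9324%.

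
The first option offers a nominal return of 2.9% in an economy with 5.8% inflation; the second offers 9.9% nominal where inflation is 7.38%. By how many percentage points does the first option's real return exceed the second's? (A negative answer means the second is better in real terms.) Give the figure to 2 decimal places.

-5.09

The first option real return: 1.029/1.058 − 1 = -2.741%.
The second real return: 1.099/1.0738 − 1 = 2.347%.
Difference: -2.741 − 2.347 = -5.088 pp.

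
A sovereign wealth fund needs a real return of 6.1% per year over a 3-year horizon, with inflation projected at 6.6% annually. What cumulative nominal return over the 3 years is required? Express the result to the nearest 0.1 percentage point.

44.7%

Required annual nominal rate: (1+6.1%)(1+6.6%) − 1 = 13.1026%.
Cumulative over 3 years: (1 + 0.131026)^3 − 1 ≈ 0.44683.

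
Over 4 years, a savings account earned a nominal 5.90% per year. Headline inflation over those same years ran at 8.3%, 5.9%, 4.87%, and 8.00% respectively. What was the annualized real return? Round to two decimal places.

Cumulative inflation factor: 1.083 × 1.059 × 1.0487 × 1.0800 ≈ 1.29897.
Nominal growth factor: 1.25772. Real growth factor = 1.25772 / 1.29897 ≈ 0.96824.
Annualized: 0.96824^(1/4) − 1 ≈ -0.00804.

-0.80%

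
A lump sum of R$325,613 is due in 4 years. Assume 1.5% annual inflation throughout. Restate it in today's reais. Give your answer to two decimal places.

Price-level factor over 4 years: (1 + 1.5%)^4 ≈ 1.0613635506.
Purchasing power today: R$325,613 divided by that factor.

R$306,787.43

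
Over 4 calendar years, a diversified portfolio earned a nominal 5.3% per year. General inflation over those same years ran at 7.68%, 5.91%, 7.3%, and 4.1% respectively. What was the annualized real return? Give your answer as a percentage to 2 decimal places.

Cumulative inflation factor: 1.0768 × 1.0591 × 1.073 × 1.041 ≈ 1.27386.
Nominal growth factor: 1.22946. Real growth factor = 1.22946 / 1.27386 ≈ 0.96514.
Annualized: 0.96514^(1/4) − 1 ≈ -0.00883.

-0.88%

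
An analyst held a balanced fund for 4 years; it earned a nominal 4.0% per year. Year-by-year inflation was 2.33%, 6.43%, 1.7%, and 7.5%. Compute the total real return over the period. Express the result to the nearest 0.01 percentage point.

-1.75%

Cumulative inflation factor: 1.0233 × 1.0643 × 1.017 × 1.075 ≈ 1.19068.
Nominal growth factor: 1.16986. Real growth factor = 1.16986 / 1.19068 ≈ 0.98251.
Total real return ≈ -1.7490%.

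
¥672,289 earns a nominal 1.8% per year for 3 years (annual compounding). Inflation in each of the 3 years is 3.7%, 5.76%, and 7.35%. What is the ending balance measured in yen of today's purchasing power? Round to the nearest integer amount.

¥602,417

Nominal value at maturity: ¥672,289 × (1 + 1.8%)^3 ≈ ¥709,250.
Price-level factor over 3 years: 1.037 × 1.0576 × 1.0735 = 1.1773409432.
The maturity value deflated by that factor is the answer in today's purchasing power.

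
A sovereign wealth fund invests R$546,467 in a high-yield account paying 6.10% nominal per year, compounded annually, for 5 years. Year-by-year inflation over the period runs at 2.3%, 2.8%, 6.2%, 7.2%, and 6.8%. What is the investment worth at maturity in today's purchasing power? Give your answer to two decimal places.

Nominal value at maturity: R$546,467 × (1 + 6.10%)^5 ≈ R$734,752.14.
Price-level factor over 5 years: 1.023 × 1.028 × 1.062 × 1.072 × 1.068 ≈ 1.2786724356.
Dividing the nominal maturity value by the price-level factor gives the value in today's money.

R$574,621.08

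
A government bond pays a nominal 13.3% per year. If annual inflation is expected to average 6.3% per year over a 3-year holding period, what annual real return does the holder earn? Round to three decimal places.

With constant rates the annual real return is the same each year: (1+13.3%)/(1+6.3%) − 1 = 0.06585.

6.585%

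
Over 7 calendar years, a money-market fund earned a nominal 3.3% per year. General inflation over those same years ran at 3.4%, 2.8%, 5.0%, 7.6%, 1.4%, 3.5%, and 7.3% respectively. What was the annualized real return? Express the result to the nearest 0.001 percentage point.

Cumulative inflation factor: 1.034 × 1.028 × 1.050 × 1.076 × 1.014 × 1.035 × 1.073 ≈ 1.35236.
Nominal growth factor: 1.25517. Real growth factor = 1.25517 / 1.35236 ≈ 0.92813.
Annualized: 0.92813^(1/7) − 1 ≈ -0.01060.

-1.060%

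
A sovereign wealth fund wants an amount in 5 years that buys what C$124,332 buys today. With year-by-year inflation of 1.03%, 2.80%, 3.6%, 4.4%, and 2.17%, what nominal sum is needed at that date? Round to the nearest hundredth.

Cumulative price-level factor: 1.0103 × 1.0280 × 1.036 × 1.044 × 1.0217 ≈ 1.1476966530.
Multiplying C$124,332 by the price-level factor gives the future nominal sum.

C$142,695.42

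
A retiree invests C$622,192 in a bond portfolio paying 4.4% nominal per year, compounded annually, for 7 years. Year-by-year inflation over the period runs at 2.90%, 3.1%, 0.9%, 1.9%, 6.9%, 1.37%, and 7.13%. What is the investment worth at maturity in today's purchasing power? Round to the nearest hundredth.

C$664,186.84

Nominal value at maturity: C$622,192 × (1 + 4.4%)^7 ≈ C$841,061.81.
Price-level factor over 7 years: 1.0290 × 1.031 × 1.009 × 1.019 × 1.069 × 1.0137 × 1.0713 ≈ 1.2663030325.
Dividing the nominal maturity value by the price-level factor gives the value in today's money.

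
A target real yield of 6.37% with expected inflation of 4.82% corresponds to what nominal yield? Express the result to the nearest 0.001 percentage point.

By the Fisher equation, 1 + r_nom = (1 + 6.37%)(1 + 4.82%) = 1.0637 × 1.0482 = 1.11497034.
So r_nom = 11.497034%.

11.497%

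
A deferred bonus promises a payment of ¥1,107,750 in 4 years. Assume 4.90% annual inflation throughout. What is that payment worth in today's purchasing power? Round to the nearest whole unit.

Price-level factor over 4 years: (1 + 4.90%)^4 ≈ 1.2108823608.
Purchasing power today: ¥1,107,750 divided by that factor.

¥914,829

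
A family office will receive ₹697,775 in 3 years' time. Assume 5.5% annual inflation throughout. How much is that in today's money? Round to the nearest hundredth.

₹594,234.72

Price-level factor over 3 years: (1 + 5.5%)^3 = 1.174241375.
Purchasing power today: ₹697,775 divided by that factor.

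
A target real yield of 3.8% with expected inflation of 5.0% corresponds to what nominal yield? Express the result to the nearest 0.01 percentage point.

8.99%

By the Fisher equation, 1 + r_nom = (1 + 3.8%)(1 + 5.0%) = 1.038 × 1.050 = 1.0899.
So r_nom = 8.99%.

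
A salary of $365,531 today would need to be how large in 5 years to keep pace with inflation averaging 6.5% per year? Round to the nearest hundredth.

Cumulative price-level factor: (1+6.5%)^5 ≈ 1.3700866634.
Multiplying $365,531 by the price-level factor gives the future nominal sum.

$500,809.15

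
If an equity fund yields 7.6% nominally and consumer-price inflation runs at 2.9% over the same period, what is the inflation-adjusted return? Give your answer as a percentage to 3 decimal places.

4.568%

Real return via the Fisher equation: (1 + 7.6%)/(1 + 2.9%) − 1 = 1.076/1.029 − 1 ≈ 0.04568.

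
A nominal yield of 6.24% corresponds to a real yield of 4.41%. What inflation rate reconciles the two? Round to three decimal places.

From (1+r_nom) = (1+r_real)(1+π), we get 1+π = (1 + 6.24%)/(1 + 4.41%) = 1.0624/1.0441 ≈ 1.01753.
So π ≈ 1.7527%.

1.753%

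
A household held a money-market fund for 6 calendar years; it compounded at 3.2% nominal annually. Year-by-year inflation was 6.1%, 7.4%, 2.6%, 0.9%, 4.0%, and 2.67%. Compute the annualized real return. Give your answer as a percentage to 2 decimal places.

-0.69%

Cumulative inflation factor: 1.061 × 1.074 × 1.026 × 1.009 × 1.040 × 1.0267 ≈ 1.25961.
Nominal growth factor: 1.20803. Real growth factor = 1.20803 / 1.25961 ≈ 0.95905.
Annualized: 0.95905^(1/6) − 1 ≈ -0.00694.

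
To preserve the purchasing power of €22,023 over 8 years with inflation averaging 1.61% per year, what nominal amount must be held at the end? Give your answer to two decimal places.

€25,024.65

Cumulative price-level factor: (1+1.61%)^8 ≈ 1.1362963481.
The nominal amount required is €22,023 scaled up by that factor.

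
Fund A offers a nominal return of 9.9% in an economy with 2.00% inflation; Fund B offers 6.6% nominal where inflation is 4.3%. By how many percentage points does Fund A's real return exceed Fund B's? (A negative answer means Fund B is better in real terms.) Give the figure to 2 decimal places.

5.54

Fund A real return: 1.099/1.0200 − 1 = 7.745%.
Fund B real return: 1.066/1.043 − 1 = 2.205%.
Difference: 7.745 − 2.205 = 5.540 pp.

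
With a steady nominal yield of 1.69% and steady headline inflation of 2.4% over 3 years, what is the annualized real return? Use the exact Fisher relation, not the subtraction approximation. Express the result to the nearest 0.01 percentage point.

With constant rates the annual real return is the same each year: (1+1.69%)/(1+2.4%) − 1 = -0.00693.

-0.69%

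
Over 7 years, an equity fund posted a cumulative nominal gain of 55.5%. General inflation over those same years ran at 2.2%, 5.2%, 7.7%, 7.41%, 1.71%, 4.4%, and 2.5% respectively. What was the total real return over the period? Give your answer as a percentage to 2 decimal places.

Cumulative inflation factor: 1.022 × 1.052 × 1.077 × 1.0741 × 1.0171 × 1.044 × 1.025 ≈ 1.35368.
Nominal growth factor: 1.55500. Real growth factor = 1.55500 / 1.35368 ≈ 1.14872.
Total real return ≈ 14.8723%.

14.87%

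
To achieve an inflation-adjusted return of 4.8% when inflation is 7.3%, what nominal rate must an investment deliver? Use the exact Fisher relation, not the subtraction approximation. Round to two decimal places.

By the Fisher equation, 1 + r_nom = (1 + 4.8%)(1 + 7.3%) = 1.048 × 1.073 = 1.124504.
So r_nom = 12.4504%.

12.45%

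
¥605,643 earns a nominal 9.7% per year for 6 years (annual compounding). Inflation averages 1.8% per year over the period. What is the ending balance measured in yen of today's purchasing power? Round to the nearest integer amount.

¥948,353

Nominal value at maturity: ¥605,643 × (1 + 9.7%)^6 ≈ ¥1,055,496.
Price-level factor over 6 years: (1 + 1.8%)^6 ≈ 1.1129782260.
Dividing the nominal maturity value by the price-level factor gives the value in today's money.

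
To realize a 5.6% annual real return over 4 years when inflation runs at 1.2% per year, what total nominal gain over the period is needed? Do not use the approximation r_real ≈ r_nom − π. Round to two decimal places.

30.43%

Required annual nominal rate: (1+5.6%)(1+1.2%) − 1 = 6.8672%.
Cumulative over 4 years: (1 + 0.068672)^4 − 1 ≈ 0.30430.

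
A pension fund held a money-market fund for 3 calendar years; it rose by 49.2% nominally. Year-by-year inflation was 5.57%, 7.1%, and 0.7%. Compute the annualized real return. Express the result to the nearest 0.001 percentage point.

9.430%

Cumulative inflation factor: 1.0557 × 1.071 × 1.007 ≈ 1.13857.
Nominal growth factor: 1.49200. Real growth factor = 1.49200 / 1.13857 ≈ 1.31042.
Annualized: 1.31042^(1/3) − 1 ≈ 0.09430.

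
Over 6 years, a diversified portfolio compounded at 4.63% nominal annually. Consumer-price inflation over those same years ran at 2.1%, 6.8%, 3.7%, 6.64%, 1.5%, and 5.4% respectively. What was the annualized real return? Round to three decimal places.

0.282%

Cumulative inflation factor: 1.021 × 1.068 × 1.037 × 1.0664 × 1.015 × 1.054 ≈ 1.29004.
Nominal growth factor: 1.31201. Real growth factor = 1.31201 / 1.29004 ≈ 1.01703.
Annualized: 1.01703^(1/6) − 1 ≈ 0.00282.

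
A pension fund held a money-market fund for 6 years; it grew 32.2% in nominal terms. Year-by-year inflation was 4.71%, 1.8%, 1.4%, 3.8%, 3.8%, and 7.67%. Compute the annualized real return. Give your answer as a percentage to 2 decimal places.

Cumulative inflation factor: 1.0471 × 1.018 × 1.014 × 1.038 × 1.038 × 1.0767 ≈ 1.25390.
Nominal growth factor: 1.32200. Real growth factor = 1.32200 / 1.25390 ≈ 1.05431.
Annualized: 1.05431^(1/6) − 1 ≈ 0.00885.

0.89%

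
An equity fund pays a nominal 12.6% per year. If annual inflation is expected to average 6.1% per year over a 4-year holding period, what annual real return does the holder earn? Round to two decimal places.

6.13%

With constant rates the annual real return is the same each year: (1+12.6%)/(1+6.1%) − 1 = 0.06126.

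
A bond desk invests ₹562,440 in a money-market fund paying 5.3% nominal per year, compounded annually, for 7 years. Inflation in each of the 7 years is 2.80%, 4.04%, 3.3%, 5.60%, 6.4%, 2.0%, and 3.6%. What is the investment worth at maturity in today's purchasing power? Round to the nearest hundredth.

Nominal value at maturity: ₹562,440 × (1 + 5.3%)^7 ≈ ₹807,374.07.
Price-level factor over 7 years: 1.0280 × 1.0404 × 1.033 × 1.0560 × 1.064 × 1.020 × 1.036 ≈ 1.3117747077.
Dividing the nominal maturity value by the price-level factor gives the value in today's money.

₹615,482.27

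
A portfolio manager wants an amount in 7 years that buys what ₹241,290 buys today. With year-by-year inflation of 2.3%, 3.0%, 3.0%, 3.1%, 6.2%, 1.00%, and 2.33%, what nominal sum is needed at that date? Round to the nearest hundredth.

Cumulative price-level factor: 1.023 × 1.030 × 1.030 × 1.031 × 1.062 × 1.0100 × 1.0233 ≈ 1.2281675346.
Multiplying ₹241,290 by the price-level factor gives the future nominal sum.

₹296,344.54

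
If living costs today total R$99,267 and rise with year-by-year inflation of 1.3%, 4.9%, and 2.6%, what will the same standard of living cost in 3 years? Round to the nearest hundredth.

Cumulative price-level factor: 1.013 × 1.049 × 1.026 = 1.090265562.
The nominal amount required is R$99,267 scaled up by that factor.

R$108,227.39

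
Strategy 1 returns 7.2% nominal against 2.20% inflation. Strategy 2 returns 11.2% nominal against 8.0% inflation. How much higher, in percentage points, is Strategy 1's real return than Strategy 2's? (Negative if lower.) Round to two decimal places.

Strategy 1 real return: 1.072/1.0220 − 1 = 4.892%.
Strategy 2 real return: 1.112/1.080 − 1 = 2.963%.
Difference: 4.892 − 2.963 = 1.929 pp.

1.93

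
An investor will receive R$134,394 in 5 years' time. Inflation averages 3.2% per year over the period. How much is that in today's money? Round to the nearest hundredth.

R$114,810.44

Price-level factor over 5 years: (1 + 3.2%)^5 ≈ 1.1705729564.
Purchasing power today: R$134,394 divided by that factor.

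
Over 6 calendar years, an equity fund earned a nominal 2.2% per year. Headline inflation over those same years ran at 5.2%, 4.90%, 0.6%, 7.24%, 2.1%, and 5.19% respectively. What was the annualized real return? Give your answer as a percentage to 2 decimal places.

-1.90%

Cumulative inflation factor: 1.052 × 1.0490 × 1.006 × 1.0724 × 1.021 × 1.0519 ≈ 1.27863.
Nominal growth factor: 1.13948. Real growth factor = 1.13948 / 1.27863 ≈ 0.89117.
Annualized: 0.89117^(1/6) − 1 ≈ -0.01902.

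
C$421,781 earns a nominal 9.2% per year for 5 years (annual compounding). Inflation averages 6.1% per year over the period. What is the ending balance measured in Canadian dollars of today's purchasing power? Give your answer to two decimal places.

C$487,105.78

Nominal value at maturity: C$421,781 × (1 + 9.2%)^5 ≈ C$654,938.02.
Price-level factor over 5 years: (1 + 6.1%)^5 ≈ 1.3445498838.
Dividing the nominal maturity value by the price-level factor gives the value in today's money.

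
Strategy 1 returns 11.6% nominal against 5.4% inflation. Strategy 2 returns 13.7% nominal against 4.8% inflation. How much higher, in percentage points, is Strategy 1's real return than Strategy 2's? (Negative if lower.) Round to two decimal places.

-2.61

Strategy 1 real return: 1.116/1.054 − 1 = 5.882%.
Strategy 2 real return: 1.137/1.048 − 1 = 8.492%.
Difference: 5.882 − 8.492 = -2.610 pp.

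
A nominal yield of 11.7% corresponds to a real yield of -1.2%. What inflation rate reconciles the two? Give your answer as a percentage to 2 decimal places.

From (1+r_nom) = (1+r_real)(1+π), we get 1+π = (1 + 11.7%)/(1 − 1.2%) = 1.117/0.988 ≈ 1.13057.
So π ≈ 13.0567%.

13.06%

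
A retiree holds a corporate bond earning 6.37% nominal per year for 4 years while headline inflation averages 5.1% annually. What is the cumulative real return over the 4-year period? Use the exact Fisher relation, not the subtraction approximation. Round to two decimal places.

The annual real rate is (1+6.37%)/(1+5.1%) − 1 = 1.2084%.
Compounded over 4 years: (1 + 0.012084)^4 − 1 ≈ 0.04922.

4.92%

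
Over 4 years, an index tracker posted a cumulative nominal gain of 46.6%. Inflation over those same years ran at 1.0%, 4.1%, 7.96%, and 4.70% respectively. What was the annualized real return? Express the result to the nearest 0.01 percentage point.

5.39%

Cumulative inflation factor: 1.010 × 1.041 × 1.0796 × 1.0470 ≈ 1.18845.
Nominal growth factor: 1.46600. Real growth factor = 1.46600 / 1.18845 ≈ 1.23354.
Annualized: 1.23354^(1/4) − 1 ≈ 0.05387.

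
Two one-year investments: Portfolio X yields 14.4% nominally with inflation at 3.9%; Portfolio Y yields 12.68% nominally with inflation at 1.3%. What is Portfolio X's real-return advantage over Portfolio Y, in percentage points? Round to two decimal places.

Portfolio X real return: 1.144/1.039 − 1 = 10.106%.
Portfolio Y real return: 1.1268/1.013 − 1 = 11.234%.
Difference: 10.106 − 11.234 = -1.128 pp.

-1.13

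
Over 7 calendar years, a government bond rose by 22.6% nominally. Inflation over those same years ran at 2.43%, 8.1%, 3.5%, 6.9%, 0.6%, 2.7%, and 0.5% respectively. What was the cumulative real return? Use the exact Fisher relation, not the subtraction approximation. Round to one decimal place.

-3.6%

Cumulative inflation factor: 1.0243 × 1.081 × 1.035 × 1.069 × 1.006 × 1.027 × 1.005 ≈ 1.27205.
Nominal growth factor: 1.22600. Real growth factor = 1.22600 / 1.27205 ≈ 0.96380.
Total real return ≈ -3.6204%.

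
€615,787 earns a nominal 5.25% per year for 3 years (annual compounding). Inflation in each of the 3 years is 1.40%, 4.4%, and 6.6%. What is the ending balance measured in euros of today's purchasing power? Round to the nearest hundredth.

€636,211.00

Nominal value at maturity: €615,787 × (1 + 5.25%)^3 ≈ €717,954.35.
Price-level factor over 3 years: 1.0140 × 1.044 × 1.066 = 1.128484656.
The maturity value deflated by that factor is the answer in today's purchasing power.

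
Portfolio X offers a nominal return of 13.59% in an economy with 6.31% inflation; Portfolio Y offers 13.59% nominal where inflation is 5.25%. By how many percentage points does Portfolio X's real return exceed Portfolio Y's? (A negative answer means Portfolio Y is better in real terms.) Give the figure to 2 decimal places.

-1.08

Portfolio X real return: 1.1359/1.0631 − 1 = 6.848%.
Portfolio Y real return: 1.1359/1.0525 − 1 = 7.924%.
Difference: 6.848 − 7.924 = -1.076 pp.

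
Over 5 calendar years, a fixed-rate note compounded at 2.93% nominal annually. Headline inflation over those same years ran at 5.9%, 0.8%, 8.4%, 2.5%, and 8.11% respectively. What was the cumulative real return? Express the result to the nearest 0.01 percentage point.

Cumulative inflation factor: 1.059 × 1.008 × 1.084 × 1.025 × 1.0811 ≈ 1.28226.
Nominal growth factor: 1.15534. Real growth factor = 1.15534 / 1.28226 ≈ 0.90102.
Total real return ≈ -9.8980%.

-9.90%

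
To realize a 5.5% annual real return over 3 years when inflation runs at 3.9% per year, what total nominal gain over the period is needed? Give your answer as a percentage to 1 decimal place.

Required annual nominal rate: (1+5.5%)(1+3.9%) − 1 = 9.6145%.
Cumulative over 3 years: (1 + 0.096145)^3 − 1 ≈ 0.31706.

31.7%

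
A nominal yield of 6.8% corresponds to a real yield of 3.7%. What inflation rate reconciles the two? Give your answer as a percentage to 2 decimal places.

2.99%

From (1+r_nom) = (1+r_real)(1+π), we get 1+π = (1 + 6.8%)/(1 + 3.7%) = 1.068/1.037 ≈ 1.02989.
So π ≈ 2.9894%.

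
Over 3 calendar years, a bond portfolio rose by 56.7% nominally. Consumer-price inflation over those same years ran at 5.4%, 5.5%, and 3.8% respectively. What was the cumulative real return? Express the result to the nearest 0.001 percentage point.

35.762%

Cumulative inflation factor: 1.054 × 1.055 × 1.038 ≈ 1.15422.
Nominal growth factor: 1.56700. Real growth factor = 1.56700 / 1.15422 ≈ 1.35762.
Total real return ≈ 35.7621%.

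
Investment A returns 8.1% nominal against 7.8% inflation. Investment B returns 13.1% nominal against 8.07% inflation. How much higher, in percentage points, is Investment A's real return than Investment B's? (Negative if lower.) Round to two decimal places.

Investment A real return: 1.081/1.078 − 1 = 0.278%.
Investment B real return: 1.131/1.0807 − 1 = 4.654%.
Difference: 0.278 − 4.654 = -4.376 pp.

-4.38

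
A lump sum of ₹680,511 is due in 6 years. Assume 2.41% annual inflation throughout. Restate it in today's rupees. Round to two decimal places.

Price-level factor over 6 years: (1 + 2.41%)^6 ≈ 1.1535972095.
Purchasing power today: ₹680,511 divided by that factor.

₹589,903.47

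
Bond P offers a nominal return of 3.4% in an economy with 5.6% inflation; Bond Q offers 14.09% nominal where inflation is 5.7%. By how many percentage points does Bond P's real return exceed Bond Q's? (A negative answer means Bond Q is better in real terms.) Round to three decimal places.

Bond P real return: 1.034/1.056 − 1 = -2.0833%.
Bond Q real return: 1.1409/1.057 − 1 = 7.9376%.
Difference: -2.0833 − 7.9376 = -10.0209 pp.

-10.021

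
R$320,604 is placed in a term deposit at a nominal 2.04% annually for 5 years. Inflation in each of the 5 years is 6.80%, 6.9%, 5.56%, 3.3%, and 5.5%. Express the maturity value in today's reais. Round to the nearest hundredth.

R$270,035.00

Nominal value at maturity: R$320,604 × (1 + 2.04%)^5 ≈ R$354,667.33.
Price-level factor over 5 years: 1.0680 × 1.069 × 1.0556 × 1.033 × 1.055 ≈ 1.3134124255.
The maturity value deflated by that factor is the answer in today's purchasing power.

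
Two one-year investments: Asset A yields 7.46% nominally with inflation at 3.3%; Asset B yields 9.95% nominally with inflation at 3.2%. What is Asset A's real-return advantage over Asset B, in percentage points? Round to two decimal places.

Asset A real return: 1.0746/1.033 − 1 = 4.027%.
Asset B real return: 1.0995/1.032 − 1 = 6.541%.
Difference: 4.027 − 6.541 = -2.514 pp.

-2.51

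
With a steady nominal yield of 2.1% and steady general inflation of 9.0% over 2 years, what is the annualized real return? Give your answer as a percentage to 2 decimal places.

With constant rates the annual real return is the same each year: (1+2.1%)/(1+9.0%) − 1 = -0.06330.

-6.33%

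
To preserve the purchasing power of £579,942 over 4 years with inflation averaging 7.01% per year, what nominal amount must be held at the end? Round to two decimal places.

Cumulative price-level factor: (1+7.01%)^4 ≈ 1.3112860959.
Multiplying £579,942 by the price-level factor gives the future nominal sum.

£760,469.88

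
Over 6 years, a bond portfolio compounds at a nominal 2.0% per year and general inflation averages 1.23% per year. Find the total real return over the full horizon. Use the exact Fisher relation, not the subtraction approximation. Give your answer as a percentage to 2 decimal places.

The annual real rate is (1+2.0%)/(1+1.23%) − 1 = 0.7606%.
Compounded over 6 years: (1 + 0.007606)^6 − 1 ≈ 0.04652.

4.65%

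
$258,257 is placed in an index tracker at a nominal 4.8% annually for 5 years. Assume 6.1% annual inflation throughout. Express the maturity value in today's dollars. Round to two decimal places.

$242,818.40

Nominal value at maturity: $258,257 × (1 + 4.8%)^5 ≈ $326,481.45.
Price-level factor over 5 years: (1 + 6.1%)^5 ≈ 1.3445498838.
Dividing the nominal maturity value by the price-level factor gives the value in today's money.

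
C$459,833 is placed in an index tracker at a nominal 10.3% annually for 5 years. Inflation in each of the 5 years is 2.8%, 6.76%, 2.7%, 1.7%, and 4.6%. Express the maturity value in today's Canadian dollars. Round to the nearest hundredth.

Nominal value at maturity: C$459,833 × (1 + 10.3%)^5 ≈ C$750,719.50.
Price-level factor over 5 years: 1.028 × 1.0676 × 1.027 × 1.017 × 1.046 ≈ 1.1990153991.
Dividing the nominal maturity value by the price-level factor gives the value in today's money.

C$626,113.31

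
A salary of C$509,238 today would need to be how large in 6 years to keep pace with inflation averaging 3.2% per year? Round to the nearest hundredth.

C$615,175.44

Cumulative price-level factor: (1+3.2%)^6 ≈ 1.2080312910.
The nominal amount required is C$509,238 scaled up by that factor.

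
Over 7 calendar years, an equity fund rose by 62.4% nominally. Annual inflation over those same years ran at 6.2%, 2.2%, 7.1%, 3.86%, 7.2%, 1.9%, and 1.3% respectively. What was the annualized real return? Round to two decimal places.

Cumulative inflation factor: 1.062 × 1.022 × 1.071 × 1.0386 × 1.072 × 1.019 × 1.013 ≈ 1.33595.
Nominal growth factor: 1.62400. Real growth factor = 1.62400 / 1.33595 ≈ 1.21561.
Annualized: 1.21561^(1/7) − 1 ≈ 0.02828.

2.83%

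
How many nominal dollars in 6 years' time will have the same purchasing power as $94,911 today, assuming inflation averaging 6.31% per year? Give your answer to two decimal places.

$137,012.84

Cumulative price-level factor: (1+6.31%)^6 ≈ 1.4435928052.
Multiplying $94,911 by the price-level factor gives the future nominal sum.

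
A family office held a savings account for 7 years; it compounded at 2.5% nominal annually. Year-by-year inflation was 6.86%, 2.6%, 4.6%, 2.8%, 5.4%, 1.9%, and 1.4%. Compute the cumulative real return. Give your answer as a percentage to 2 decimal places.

-7.42%

Cumulative inflation factor: 1.0686 × 1.026 × 1.046 × 1.028 × 1.054 × 1.019 × 1.014 ≈ 1.28393.
Nominal growth factor: 1.18869. Real growth factor = 1.18869 / 1.28393 ≈ 0.92582.
Total real return ≈ -7.4179%.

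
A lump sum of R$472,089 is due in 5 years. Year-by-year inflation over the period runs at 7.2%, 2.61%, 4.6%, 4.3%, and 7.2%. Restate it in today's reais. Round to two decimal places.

Price-level factor over 5 years: 1.072 × 1.0261 × 1.046 × 1.043 × 1.072 ≈ 1.2864569314.
Purchasing power today: R$472,089 divided by that factor.

R$366,968.37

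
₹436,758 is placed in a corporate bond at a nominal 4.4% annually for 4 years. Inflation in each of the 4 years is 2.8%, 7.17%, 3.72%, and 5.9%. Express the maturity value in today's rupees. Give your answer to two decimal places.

Nominal value at maturity: ₹436,758 × (1 + 4.4%)^4 ≈ ₹518,851.25.
Price-level factor over 4 years: 1.028 × 1.0717 × 1.0372 × 1.059 ≈ 1.2101098990.
Dividing the nominal maturity value by the price-level factor gives the value in today's money.

₹428,763.74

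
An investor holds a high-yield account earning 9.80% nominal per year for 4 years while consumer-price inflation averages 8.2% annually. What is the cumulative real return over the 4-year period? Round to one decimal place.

The annual real rate is (1+9.80%)/(1+8.2%) − 1 = 1.4787%.
Compounded over 4 years: (1 + 0.014787)^4 − 1 ≈ 0.06047.

6.0%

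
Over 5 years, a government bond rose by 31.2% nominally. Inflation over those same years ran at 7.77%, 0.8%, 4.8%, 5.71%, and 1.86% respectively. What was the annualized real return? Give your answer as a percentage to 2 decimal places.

Cumulative inflation factor: 1.0777 × 1.008 × 1.048 × 1.0571 × 1.0186 ≈ 1.22586.
Nominal growth factor: 1.31200. Real growth factor = 1.31200 / 1.22586 ≈ 1.07027.
Annualized: 1.07027^(1/5) − 1 ≈ 0.01368.

1.37%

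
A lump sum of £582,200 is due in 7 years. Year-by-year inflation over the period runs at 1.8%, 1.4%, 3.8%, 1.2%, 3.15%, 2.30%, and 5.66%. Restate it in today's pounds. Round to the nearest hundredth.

Price-level factor over 7 years: 1.018 × 1.014 × 1.038 × 1.012 × 1.0315 × 1.0230 × 1.0566 ≈ 1.2089798746.
Purchasing power today: £582,200 divided by that factor.

£481,563.02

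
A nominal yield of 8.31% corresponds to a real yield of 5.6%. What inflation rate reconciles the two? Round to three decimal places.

From (1+r_nom) = (1+r_real)(1+π), we get 1+π = (1 + 8.31%)/(1 + 5.6%) = 1.0831/1.056 ≈ 1.02566.
So π ≈ 2.5663%.

2.566%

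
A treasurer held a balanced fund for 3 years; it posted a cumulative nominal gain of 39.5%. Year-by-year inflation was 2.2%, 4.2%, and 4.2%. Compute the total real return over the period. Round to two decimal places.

Cumulative inflation factor: 1.022 × 1.042 × 1.042 ≈ 1.10965.
Nominal growth factor: 1.39500. Real growth factor = 1.39500 / 1.10965 ≈ 1.25715.
Total real return ≈ 25.7152%.

25.72%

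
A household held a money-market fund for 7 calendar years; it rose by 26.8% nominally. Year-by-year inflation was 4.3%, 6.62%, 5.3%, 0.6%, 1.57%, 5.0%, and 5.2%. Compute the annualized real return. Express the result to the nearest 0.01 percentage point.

-0.59%

Cumulative inflation factor: 1.043 × 1.0662 × 1.053 × 1.006 × 1.0157 × 1.050 × 1.052 ≈ 1.32166.
Nominal growth factor: 1.26800. Real growth factor = 1.26800 / 1.32166 ≈ 0.95940.
Annualized: 0.95940^(1/7) − 1 ≈ -0.00590.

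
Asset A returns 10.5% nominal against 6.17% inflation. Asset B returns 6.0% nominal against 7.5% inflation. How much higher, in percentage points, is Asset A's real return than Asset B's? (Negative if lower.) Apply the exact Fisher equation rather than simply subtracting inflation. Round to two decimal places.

Asset A real return: 1.105/1.0617 − 1 = 4.078%.
Asset B real return: 1.060/1.075 − 1 = -1.395%.
Difference: 4.078 − (-1.395) = 5.473 pp.

5.47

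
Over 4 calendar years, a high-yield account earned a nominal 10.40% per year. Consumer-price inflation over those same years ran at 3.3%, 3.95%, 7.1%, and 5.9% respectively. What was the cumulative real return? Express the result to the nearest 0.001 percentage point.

Cumulative inflation factor: 1.033 × 1.0395 × 1.071 × 1.059 ≈ 1.21790.
Nominal growth factor: 1.48551. Real growth factor = 1.48551 / 1.21790 ≈ 1.21974.
Total real return ≈ 21.9737%.

21.974%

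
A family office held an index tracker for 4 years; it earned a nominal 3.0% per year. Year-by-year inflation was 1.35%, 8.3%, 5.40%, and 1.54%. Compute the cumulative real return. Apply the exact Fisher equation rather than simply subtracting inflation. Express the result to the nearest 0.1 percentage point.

-4.2%

Cumulative inflation factor: 1.0135 × 1.083 × 1.0540 × 1.0154 ≈ 1.17471.
Nominal growth factor: 1.12551. Real growth factor = 1.12551 / 1.17471 ≈ 0.95812.
Total real return ≈ -4.1882%.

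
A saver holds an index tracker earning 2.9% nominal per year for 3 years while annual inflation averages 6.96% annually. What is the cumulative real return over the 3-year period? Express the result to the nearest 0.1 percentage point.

The annual real rate is (1+2.9%)/(1+6.96%) − 1 = -3.7958%.
Compounded over 3 years: (1 + -0.037958)^3 − 1 ≈ -0.10961.

-11.0%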